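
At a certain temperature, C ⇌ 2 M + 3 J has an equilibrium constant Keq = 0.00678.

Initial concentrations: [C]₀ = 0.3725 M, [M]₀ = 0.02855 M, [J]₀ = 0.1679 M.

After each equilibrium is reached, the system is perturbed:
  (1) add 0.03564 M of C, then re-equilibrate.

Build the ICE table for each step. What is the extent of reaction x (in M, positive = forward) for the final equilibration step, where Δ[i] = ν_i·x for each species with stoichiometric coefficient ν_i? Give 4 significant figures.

x = 0.00239 M

Q₀ = 1.0357e-05 vs Keq = 0.00678 ⇒ Q<K, forward
Step 1:
                  C         M         J
  init       0.3725   0.02855    0.1679
  Δ        -0.07587    0.1517    0.2276
  eq         0.2966    0.1803    0.3955
  solve Keq expr → x = 0.07587; check Q = 0.00678
Then add 0.03564 M of C.
Step 2:
                  C         M         J
  init       0.3323    0.1803    0.3955
  Δ        -0.00239  0.004781  0.007171
  eq         0.3299    0.1851    0.4027
  solve Keq expr → x = 0.00239; check Q = 0.00678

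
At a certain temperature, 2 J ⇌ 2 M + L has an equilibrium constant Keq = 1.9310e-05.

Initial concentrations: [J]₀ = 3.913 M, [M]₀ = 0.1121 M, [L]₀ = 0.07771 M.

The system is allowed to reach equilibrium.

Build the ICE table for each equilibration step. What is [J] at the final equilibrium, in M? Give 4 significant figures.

[J]_eq = 3.953 M

Q₀ = 6.3778e-05 vs Keq = 1.9310e-05 ⇒ Q>K, reverse
Step 1:
                   J          M          L
  I            3.913     0.1121    0.07771
  C          0.03984   -0.03984   -0.01992
  E            3.953    0.07226    0.05779
  solve Keq expr → x = -0.01992; check Q = 1.9310e-05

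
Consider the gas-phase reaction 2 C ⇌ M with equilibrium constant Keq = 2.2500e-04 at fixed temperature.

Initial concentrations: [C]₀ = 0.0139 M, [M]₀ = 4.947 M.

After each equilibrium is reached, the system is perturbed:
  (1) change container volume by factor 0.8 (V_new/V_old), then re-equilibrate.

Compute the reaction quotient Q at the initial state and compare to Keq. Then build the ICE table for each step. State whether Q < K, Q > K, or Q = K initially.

Q₀ = 2.5604e+04; Q > K (proceeds reverse)

Q₀ = 2.5604e+04 vs Keq = 2.2500e-04 ⇒ Q>K, reverse
Step 1:
                  C         M
  init       0.0139     4.947
  Δ            9.85    -4.925
  eq          9.864   0.02189
  solve Keq expr → x = -4.925; check Q = 2.2500e-04
Then change container volume by factor 0.8 (V_new/V_old).
Step 2:
                  C         M
  init        12.33   0.02737
  Δ        -0.01353  0.006766
  eq          12.32   0.03413
  solve Keq expr → x = 0.006766; check Q = 2.2500e-04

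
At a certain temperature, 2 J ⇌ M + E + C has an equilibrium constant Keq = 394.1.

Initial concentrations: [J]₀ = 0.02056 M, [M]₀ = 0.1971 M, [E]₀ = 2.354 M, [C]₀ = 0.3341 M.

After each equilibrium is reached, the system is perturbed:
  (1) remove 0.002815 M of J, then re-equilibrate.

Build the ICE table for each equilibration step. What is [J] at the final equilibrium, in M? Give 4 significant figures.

Q₀ = 366.7 vs Keq = 394.1 ⇒ Q<K, forward
Step 1:
                  J         M         E         C
  Initial   0.02056    0.1971     2.354    0.3341
  Change  -6.9793e-04 3.4896e-04 3.4896e-04 3.4896e-04
  Equil     0.01986    0.1974     2.354    0.3344
  solve Keq expr → x = 3.4896e-04; check Q = 394.1
Then remove 0.002815 M of J.
Step 2:
                  J         M         E         C
  Initial   0.01705    0.1974     2.354    0.3344
  Change   0.002701 -0.001351 -0.001351 -0.001351
  Equil     0.01975    0.1961     2.353    0.3331
  solve Keq expr → x = -0.001351; check Q = 394.1

[J]_eq = 0.01975 M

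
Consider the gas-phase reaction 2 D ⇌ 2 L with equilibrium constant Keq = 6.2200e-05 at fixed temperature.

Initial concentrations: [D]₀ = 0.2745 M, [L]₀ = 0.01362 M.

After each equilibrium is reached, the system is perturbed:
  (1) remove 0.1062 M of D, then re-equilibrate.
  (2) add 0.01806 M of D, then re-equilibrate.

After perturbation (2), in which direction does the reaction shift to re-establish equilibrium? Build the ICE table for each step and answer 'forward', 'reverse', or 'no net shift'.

Direction: forward

Q₀ = 0.002462 vs Keq = 6.2200e-05 ⇒ Q>K, reverse
Step 1:
                  D         L
  Initial    0.2745   0.01362
  Change    0.01137  -0.01137
  Equil      0.2859  0.002255
  solve Keq expr → x = -0.005683; check Q = 6.2200e-05
Then remove 0.1062 M of D.
Step 2:
                  D         L
  Initial    0.1797  0.002255
  Change  8.3101e-04 -8.3101e-04
  Equil      0.1805  0.001424
  solve Keq expr → x = -4.1551e-04; check Q = 6.2200e-05
Then add 0.01806 M of D.
Step 3:
                  D         L
  Initial    0.1986  0.001424
  Change  -1.4132e-04 1.4132e-04
  Equil      0.1984  0.001565
  solve Keq expr → x = 7.0660e-05; check Q = 6.2200e-05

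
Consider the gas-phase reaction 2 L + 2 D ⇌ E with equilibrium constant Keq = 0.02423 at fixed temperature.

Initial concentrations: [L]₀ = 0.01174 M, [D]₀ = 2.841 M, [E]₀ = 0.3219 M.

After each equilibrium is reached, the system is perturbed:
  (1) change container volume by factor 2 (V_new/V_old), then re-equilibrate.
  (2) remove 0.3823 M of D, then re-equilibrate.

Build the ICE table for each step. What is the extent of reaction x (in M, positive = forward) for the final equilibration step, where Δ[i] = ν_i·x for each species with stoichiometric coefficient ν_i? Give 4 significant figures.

x = -0.002619 M

Q₀ = 289.4 vs Keq = 0.02423 ⇒ Q>K, reverse
Step 1:
                   L          D          E
  init       0.01174      2.841     0.3219
  Δ           0.5013     0.5013    -0.2507
  eq           0.513      3.342    0.07125
  solve Keq expr → x = -0.2507; check Q = 0.02423
Then change container volume by factor 2 (V_new/V_old).
Step 2:
                   L          D          E
  init        0.2565      1.671    0.03562
  Δ          0.05702    0.05702   -0.02851
  eq          0.3135      1.728   0.007114
  solve Keq expr → x = -0.02851; check Q = 0.02423
Then remove 0.3823 M of D.
Step 3:
                   L          D          E
  init        0.3135      1.346   0.007114
  Δ         0.005238   0.005238  -0.002619
  eq          0.3188      1.351   0.004495
  solve Keq expr → x = -0.002619; check Q = 0.02423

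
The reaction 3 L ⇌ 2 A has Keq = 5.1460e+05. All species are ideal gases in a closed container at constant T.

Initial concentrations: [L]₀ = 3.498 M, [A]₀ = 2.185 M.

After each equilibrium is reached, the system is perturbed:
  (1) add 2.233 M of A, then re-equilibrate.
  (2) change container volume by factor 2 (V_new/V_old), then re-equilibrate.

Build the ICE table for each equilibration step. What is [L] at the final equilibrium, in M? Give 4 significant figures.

Q₀ = 0.1115 vs Keq = 5.1460e+05 ⇒ Q<K, forward
Step 1:
                    L           A
  Initial       3.498       2.185
  Change       -3.464       2.309
  Equil       0.03399       4.494
  solve Keq expr → x = 1.155; check Q = 5.1460e+05
Then add 2.233 M of A.
Step 2:
                    L           A
  Initial     0.03399       6.727
  Change      0.01045    -0.00697
  Equil       0.04444        6.72
  solve Keq expr → x = -0.003485; check Q = 5.1460e+05
Then change container volume by factor 2 (V_new/V_old).
Step 3:
                    L           A
  Initial     0.02222        3.36
  Change     0.005754   -0.003836
  Equil       0.02797       3.356
  solve Keq expr → x = -0.001918; check Q = 5.1460e+05

[L]_eq = 0.02797 M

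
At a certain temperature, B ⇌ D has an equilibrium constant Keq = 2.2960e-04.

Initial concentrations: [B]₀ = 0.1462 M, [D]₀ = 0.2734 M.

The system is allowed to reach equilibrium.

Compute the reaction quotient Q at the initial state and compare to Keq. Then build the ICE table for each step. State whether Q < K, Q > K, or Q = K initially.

Q₀ = 1.87; Q > K (proceeds reverse)

Q₀ = 1.87 vs Keq = 2.2960e-04 ⇒ Q>K, reverse
Step 1:
                   B          D
  I           0.1462     0.2734
  C           0.2733    -0.2733
  E           0.4195 9.6318e-05
  solve Keq expr → x = -0.2733; check Q = 2.2960e-04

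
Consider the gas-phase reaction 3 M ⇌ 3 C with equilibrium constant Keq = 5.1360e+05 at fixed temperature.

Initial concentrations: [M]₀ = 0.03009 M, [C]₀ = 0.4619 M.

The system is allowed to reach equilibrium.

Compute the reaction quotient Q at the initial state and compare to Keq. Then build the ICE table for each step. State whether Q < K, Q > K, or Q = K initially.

Q₀ = 3617 vs Keq = 5.1360e+05 ⇒ Q<K, forward
Step 1:
                    M           C
  init        0.03009      0.4619
  Δ          -0.02402     0.02402
  eq         0.006068      0.4859
  solve Keq expr → x = 0.008007; check Q = 5.1360e+05

Q₀ = 3617; Q < K (proceeds forward)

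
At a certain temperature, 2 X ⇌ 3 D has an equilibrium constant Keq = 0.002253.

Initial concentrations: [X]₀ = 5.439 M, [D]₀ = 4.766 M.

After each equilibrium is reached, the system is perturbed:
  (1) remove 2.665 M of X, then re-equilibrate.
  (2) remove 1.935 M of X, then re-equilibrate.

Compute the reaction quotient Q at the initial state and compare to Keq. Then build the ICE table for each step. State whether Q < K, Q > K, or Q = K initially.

Q₀ = 3.66 vs Keq = 0.002253 ⇒ Q>K, reverse
Step 1:
                    X           D
  Initial       5.439       4.766
  Change         2.82       -4.23
  Equil         8.259      0.5356
  solve Keq expr → x = -1.41; check Q = 0.002253
Then remove 2.665 M of X.
Step 2:
                    X           D
  Initial       5.594      0.5356
  Change      0.07909     -0.1186
  Equil         5.673       0.417
  solve Keq expr → x = -0.03955; check Q = 0.002253
Then remove 1.935 M of X.
Step 3:
                    X           D
  Initial       3.738       0.417
  Change      0.06506    -0.09759
  Equil         3.803      0.3194
  solve Keq expr → x = -0.03253; check Q = 0.002253

Q₀ = 3.66; Q > K (proceeds reverse)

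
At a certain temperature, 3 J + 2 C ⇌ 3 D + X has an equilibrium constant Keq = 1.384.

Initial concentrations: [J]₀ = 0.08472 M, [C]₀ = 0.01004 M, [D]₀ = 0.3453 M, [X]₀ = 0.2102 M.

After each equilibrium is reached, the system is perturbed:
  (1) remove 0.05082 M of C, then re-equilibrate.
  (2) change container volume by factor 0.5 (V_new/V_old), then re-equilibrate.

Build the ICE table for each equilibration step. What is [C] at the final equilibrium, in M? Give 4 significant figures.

Q₀ = 1.4119e+05 vs Keq = 1.384 ⇒ Q>K, reverse
Step 1:
                    J           C           D           X
  Initial     0.08472     0.01004      0.3453      0.2102
  Change       0.1906      0.1271     -0.1906    -0.06353
  Equil        0.2753      0.1371      0.1547      0.1467
  solve Keq expr → x = -0.06353; check Q = 1.384
Then remove 0.05082 M of C.
Step 2:
                    J           C           D           X
  Initial      0.2753     0.08629      0.1547      0.1467
  Change      0.01931     0.01287    -0.01931   -0.006435
  Equil        0.2946     0.09916      0.1354      0.1402
  solve Keq expr → x = -0.006435; check Q = 1.384
Then change container volume by factor 0.5 (V_new/V_old).
Step 3:
                    J           C           D           X
  Initial      0.5893      0.1983      0.2708      0.2805
  Change      -0.0289    -0.01926      0.0289    0.009632
  Equil        0.5604      0.1791      0.2997      0.2901
  solve Keq expr → x = 0.009632; check Q = 1.384

[C]_eq = 0.1791 M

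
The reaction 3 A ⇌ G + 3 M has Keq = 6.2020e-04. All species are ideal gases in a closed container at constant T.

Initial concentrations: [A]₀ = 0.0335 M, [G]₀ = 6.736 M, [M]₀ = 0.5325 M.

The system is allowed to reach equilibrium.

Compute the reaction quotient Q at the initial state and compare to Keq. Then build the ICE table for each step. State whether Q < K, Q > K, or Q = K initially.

Q₀ = 2.7054e+04; Q > K (proceeds reverse)

Q₀ = 2.7054e+04 vs Keq = 6.2020e-04 ⇒ Q>K, reverse
Step 1:
                   A          G          M
  I           0.0335      6.736     0.5325
  C           0.5078    -0.1693    -0.5078
  E           0.5413      6.567    0.02465
  solve Keq expr → x = -0.1693; check Q = 6.2020e-04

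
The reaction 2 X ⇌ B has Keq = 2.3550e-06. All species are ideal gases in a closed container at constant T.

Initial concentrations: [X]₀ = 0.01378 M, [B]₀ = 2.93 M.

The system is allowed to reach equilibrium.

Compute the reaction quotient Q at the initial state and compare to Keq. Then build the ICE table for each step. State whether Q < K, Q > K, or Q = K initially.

Q₀ = 1.5430e+04 vs Keq = 2.3550e-06 ⇒ Q>K, reverse
Step 1:
                    X           B
  I           0.01378        2.93
  C              5.86       -2.93
  E             5.874  8.1246e-05
  solve Keq expr → x = -2.93; check Q = 2.3550e-06

Q₀ = 1.5430e+04; Q > K (proceeds reverse)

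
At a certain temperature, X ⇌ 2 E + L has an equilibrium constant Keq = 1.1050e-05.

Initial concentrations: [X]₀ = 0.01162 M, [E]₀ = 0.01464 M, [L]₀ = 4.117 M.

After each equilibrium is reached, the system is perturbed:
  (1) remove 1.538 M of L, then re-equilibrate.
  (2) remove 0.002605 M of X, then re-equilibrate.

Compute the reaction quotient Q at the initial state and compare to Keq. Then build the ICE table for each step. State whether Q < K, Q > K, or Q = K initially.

Q₀ = 0.07594; Q > K (proceeds reverse)

Q₀ = 0.07594 vs Keq = 1.1050e-05 ⇒ Q>K, reverse
Step 1:
                   X          E          L
  Initial    0.01162    0.01464      4.117
  Change    0.007208   -0.01442  -0.007208
  Equil      0.01883 2.2499e-04       4.11
  solve Keq expr → x = -0.007208; check Q = 1.1050e-05
Then remove 1.538 M of L.
Step 2:
                   X          E          L
  Initial    0.01883 2.2499e-04      2.572
  Change  -2.9601e-05 5.9202e-05 2.9601e-05
  Equil       0.0188 2.8419e-04      2.572
  solve Keq expr → x = 2.9601e-05; check Q = 1.1050e-05
Then remove 0.002605 M of X.
Step 3:
                   X          E          L
  Initial    0.01619 2.8419e-04      2.572
  Change  1.0171e-05 -2.0342e-05 -1.0171e-05
  Equil       0.0162 2.6385e-04      2.572
  solve Keq expr → x = -1.0171e-05; check Q = 1.1050e-05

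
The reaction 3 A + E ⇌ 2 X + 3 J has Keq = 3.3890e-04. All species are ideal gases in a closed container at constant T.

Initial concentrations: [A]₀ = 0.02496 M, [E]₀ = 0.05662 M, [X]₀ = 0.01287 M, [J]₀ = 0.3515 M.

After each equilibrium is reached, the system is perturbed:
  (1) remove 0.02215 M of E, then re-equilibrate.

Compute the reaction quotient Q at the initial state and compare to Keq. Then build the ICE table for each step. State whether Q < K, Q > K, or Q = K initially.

Q₀ = 8.17; Q > K (proceeds reverse)

Q₀ = 8.17 vs Keq = 3.3890e-04 ⇒ Q>K, reverse
Step 1:
                  A         E         X         J
  Initial   0.02496   0.05662   0.01287    0.3515
  Change    0.01897  0.006324  -0.01265  -0.01897
  Equil     0.04393   0.06294 2.2179e-04    0.3325
  solve Keq expr → x = -0.006324; check Q = 3.3890e-04
Then remove 0.02215 M of E.
Step 2:
                  A         E         X         J
  Initial   0.04393   0.04079 2.2179e-04    0.3325
  Change  6.4124e-05 2.1375e-05 -4.2749e-05 -6.4124e-05
  Equil       0.044   0.04082 1.7904e-04    0.3325
  solve Keq expr → x = -2.1375e-05; check Q = 3.3890e-04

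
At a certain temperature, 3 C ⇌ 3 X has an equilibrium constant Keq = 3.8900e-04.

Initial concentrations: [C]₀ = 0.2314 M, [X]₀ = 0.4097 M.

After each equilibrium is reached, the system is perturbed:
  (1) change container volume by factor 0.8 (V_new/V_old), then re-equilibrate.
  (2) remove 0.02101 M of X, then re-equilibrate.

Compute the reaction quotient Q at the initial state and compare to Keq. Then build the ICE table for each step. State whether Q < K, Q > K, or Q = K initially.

Q₀ = 5.55; Q > K (proceeds reverse)

Q₀ = 5.55 vs Keq = 3.8900e-04 ⇒ Q>K, reverse
Step 1:
                  C         X
  init       0.2314    0.4097
  Δ          0.3661   -0.3661
  eq         0.5975   0.04362
  solve Keq expr → x = -0.122; check Q = 3.8900e-04
Then change container volume by factor 0.8 (V_new/V_old).
Step 2:
                  C         X
  init       0.7469   0.05452
  Δ               0         0
  eq         0.7469   0.05452
  solve Keq expr → x = 0; check Q = 3.8900e-04
Then remove 0.02101 M of X.
Step 3:
                  C         X
  init       0.7469   0.03351
  Δ        -0.01958   0.01958
  eq         0.7273   0.05309
  solve Keq expr → x = 0.006527; check Q = 3.8900e-04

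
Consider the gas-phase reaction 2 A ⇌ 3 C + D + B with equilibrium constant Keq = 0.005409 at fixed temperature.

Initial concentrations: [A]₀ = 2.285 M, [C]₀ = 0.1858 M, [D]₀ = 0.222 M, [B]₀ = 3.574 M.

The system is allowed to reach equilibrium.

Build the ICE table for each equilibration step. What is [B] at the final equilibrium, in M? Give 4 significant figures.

Q₀ = 9.7470e-04 vs Keq = 0.005409 ⇒ Q<K, forward
Step 1:
                    A           C           D           B
  init          2.285      0.1858       0.222       3.574
  Δ          -0.07836      0.1175     0.03918     0.03918
  eq            2.207      0.3033      0.2612       3.613
  solve Keq expr → x = 0.03918; check Q = 0.005409

[B]_eq = 3.613 M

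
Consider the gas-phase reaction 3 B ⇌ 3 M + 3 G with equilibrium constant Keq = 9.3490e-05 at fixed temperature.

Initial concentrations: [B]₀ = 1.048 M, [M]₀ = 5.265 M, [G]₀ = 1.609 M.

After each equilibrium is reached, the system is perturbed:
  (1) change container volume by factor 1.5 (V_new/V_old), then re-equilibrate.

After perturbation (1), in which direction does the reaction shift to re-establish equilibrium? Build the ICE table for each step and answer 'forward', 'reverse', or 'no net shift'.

Q₀ = 528.2 vs Keq = 9.3490e-05 ⇒ Q>K, reverse
Step 1:
                   B          M          G
  I            1.048      5.265      1.609
  C            1.577     -1.577     -1.577
  E            2.625      3.688     0.0323
  solve Keq expr → x = -0.5256; check Q = 9.3490e-05
Then change container volume by factor 1.5 (V_new/V_old).
Step 2:
                   B          M          G
  I             1.75      2.459    0.02153
  C         -0.01044    0.01044    0.01044
  E            1.739      2.469    0.03197
  solve Keq expr → x = 0.003479; check Q = 9.3490e-05

Direction: forward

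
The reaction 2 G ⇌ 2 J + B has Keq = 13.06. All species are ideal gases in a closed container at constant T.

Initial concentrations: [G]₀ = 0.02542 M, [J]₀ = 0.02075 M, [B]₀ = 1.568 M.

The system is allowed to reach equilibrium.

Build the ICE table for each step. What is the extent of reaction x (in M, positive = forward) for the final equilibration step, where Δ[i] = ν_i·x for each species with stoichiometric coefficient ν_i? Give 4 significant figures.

x = 0.00676 M

Q₀ = 1.045 vs Keq = 13.06 ⇒ Q<K, forward
Step 1:
                    G           J           B
  I           0.02542     0.02075       1.568
  C          -0.01352     0.01352     0.00676
  E            0.0119     0.03427       1.575
  solve Keq expr → x = 0.00676; check Q = 13.06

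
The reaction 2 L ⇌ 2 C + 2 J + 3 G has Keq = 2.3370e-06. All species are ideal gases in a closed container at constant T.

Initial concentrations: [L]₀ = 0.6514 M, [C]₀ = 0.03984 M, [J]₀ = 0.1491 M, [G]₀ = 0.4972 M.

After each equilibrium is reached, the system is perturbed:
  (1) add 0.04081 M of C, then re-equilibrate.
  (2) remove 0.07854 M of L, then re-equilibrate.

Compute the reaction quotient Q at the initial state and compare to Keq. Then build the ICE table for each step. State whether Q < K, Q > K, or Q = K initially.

Q₀ = 1.0221e-05 vs Keq = 2.3370e-06 ⇒ Q>K, reverse
Step 1:
                    L           C           J           G
  Initial      0.6514     0.03984      0.1491      0.4972
  Change      0.01622    -0.01622    -0.01622    -0.02433
  Equil        0.6676     0.02362      0.1329      0.4729
  solve Keq expr → x = -0.00811; check Q = 2.3370e-06
Then add 0.04081 M of C.
Step 2:
                    L           C           J           G
  Initial      0.6676     0.06443      0.1329      0.4729
  Change      0.02837    -0.02837    -0.02837    -0.04255
  Equil         0.696     0.03606      0.1045      0.4303
  solve Keq expr → x = -0.01418; check Q = 2.3370e-06
Then remove 0.07854 M of L.
Step 3:
                    L           C           J           G
  Initial      0.6174     0.03606      0.1045      0.4303
  Change      0.00264    -0.00264    -0.00264    -0.00396
  Equil        0.6201     0.03342      0.1019      0.4264
  solve Keq expr → x = -0.00132; check Q = 2.3370e-06

Q₀ = 1.0221e-05; Q > K (proceeds reverse)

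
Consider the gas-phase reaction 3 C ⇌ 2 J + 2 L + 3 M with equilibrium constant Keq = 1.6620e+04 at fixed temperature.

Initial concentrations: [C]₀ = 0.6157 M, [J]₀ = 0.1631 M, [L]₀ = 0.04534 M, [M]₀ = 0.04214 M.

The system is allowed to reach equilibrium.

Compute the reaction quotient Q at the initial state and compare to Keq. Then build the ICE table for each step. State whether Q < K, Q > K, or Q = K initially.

Q₀ = 1.7533e-08; Q < K (proceeds forward)

Q₀ = 1.7533e-08 vs Keq = 1.6620e+04 ⇒ Q<K, forward
Step 1:
                    C           J           L           M
  Initial      0.6157      0.1631     0.04534     0.04214
  Change      -0.6055      0.4037      0.4037      0.6055
  Equil       0.01019      0.5668       0.449      0.6476
  solve Keq expr → x = 0.2018; check Q = 1.6620e+04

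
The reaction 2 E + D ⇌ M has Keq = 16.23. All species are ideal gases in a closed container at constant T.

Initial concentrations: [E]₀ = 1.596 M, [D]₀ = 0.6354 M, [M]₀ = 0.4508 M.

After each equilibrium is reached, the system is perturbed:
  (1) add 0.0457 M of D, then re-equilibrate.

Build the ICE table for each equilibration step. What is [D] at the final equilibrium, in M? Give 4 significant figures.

Q₀ = 0.2785 vs Keq = 16.23 ⇒ Q<K, forward
Step 1:
                  E         D         M
  Initial     1.596    0.6354    0.4508
  Change    -0.9731   -0.4866    0.4866
  Equil      0.6229    0.1488    0.9374
  solve Keq expr → x = 0.4866; check Q = 16.23
Then add 0.0457 M of D.
Step 2:
                  E         D         M
  Initial    0.6229    0.1945    0.9374
  Change   -0.04079   -0.0204    0.0204
  Equil      0.5821    0.1742    0.9577
  solve Keq expr → x = 0.0204; check Q = 16.23

[D]_eq = 0.1742 M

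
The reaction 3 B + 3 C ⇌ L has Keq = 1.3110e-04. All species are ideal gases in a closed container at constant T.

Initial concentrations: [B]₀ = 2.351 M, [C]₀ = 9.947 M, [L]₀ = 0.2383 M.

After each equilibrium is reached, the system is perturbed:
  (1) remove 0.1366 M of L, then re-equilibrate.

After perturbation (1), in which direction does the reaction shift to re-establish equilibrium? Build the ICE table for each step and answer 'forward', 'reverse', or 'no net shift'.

Direction: forward

Q₀ = 1.8633e-05 vs Keq = 1.3110e-04 ⇒ Q<K, forward
Step 1:
                   B          C          L
  Initial      2.351      9.947     0.2383
  Change     -0.6962    -0.6962     0.2321
  Equil        1.655      9.251     0.4704
  solve Keq expr → x = 0.2321; check Q = 1.3110e-04
Then remove 0.1366 M of L.
Step 2:
                   B          C          L
  Initial      1.655      9.251     0.3338
  Change     -0.1089    -0.1089    0.03631
  Equil        1.546      9.142     0.3701
  solve Keq expr → x = 0.03631; check Q = 1.3110e-04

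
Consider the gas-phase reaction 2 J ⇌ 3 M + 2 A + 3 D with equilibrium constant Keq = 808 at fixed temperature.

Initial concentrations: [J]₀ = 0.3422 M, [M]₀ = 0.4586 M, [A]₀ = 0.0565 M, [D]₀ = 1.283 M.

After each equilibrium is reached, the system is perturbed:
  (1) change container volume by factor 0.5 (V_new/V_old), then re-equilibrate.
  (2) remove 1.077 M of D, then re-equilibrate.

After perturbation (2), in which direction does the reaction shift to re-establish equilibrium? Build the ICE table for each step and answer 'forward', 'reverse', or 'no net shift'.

Q₀ = 0.005553 vs Keq = 808 ⇒ Q<K, forward
Step 1:
                    J           M           A           D
  init         0.3422      0.4586      0.0565       1.283
  Δ           -0.3149      0.4724      0.3149      0.4724
  eq           0.0273       0.931      0.3714       1.755
  solve Keq expr → x = 0.1575; check Q = 808
Then change container volume by factor 0.5 (V_new/V_old).
Step 2:
                    J           M           A           D
  init        0.05459       1.862      0.7428       3.511
  Δ            0.1786      -0.268     -0.1786      -0.268
  eq           0.2332       1.594      0.5642       3.243
  solve Keq expr → x = -0.08932; check Q = 808
Then remove 1.077 M of D.
Step 3:
                    J           M           A           D
  init         0.2332       1.594      0.5642       2.166
  Δ          -0.06648     0.09972     0.06648     0.09972
  eq           0.1668       1.694      0.6306       2.265
  solve Keq expr → x = 0.03324; check Q = 808

Direction: forward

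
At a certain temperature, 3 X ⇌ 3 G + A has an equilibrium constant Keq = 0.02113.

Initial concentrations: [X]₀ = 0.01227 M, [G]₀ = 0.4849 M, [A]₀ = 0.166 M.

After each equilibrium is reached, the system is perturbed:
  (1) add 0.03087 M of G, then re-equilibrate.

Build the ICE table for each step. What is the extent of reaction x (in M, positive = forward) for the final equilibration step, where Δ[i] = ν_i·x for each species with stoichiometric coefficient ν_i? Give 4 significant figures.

Q₀ = 1.0245e+04 vs Keq = 0.02113 ⇒ Q>K, reverse
Step 1:
                  X         G         A
  Initial   0.01227    0.4849     0.166
  Change     0.2857   -0.2857  -0.09524
  Equil       0.298    0.1992   0.07076
  solve Keq expr → x = -0.09524; check Q = 0.02113
Then add 0.03087 M of G.
Step 2:
                  X         G         A
  Initial     0.298      0.23   0.07076
  Change    0.01533  -0.01533 -0.005109
  Equil      0.3133    0.2147   0.06565
  solve Keq expr → x = -0.005109; check Q = 0.02113

x = -0.005109 M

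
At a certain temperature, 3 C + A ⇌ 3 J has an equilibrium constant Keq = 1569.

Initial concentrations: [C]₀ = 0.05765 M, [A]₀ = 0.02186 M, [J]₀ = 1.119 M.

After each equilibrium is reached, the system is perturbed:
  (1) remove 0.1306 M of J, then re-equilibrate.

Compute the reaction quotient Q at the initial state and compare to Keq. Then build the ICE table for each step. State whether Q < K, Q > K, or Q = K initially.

Q₀ = 3.3454e+05 vs Keq = 1569 ⇒ Q>K, reverse
Step 1:
                   C          A          J
  init       0.05765    0.02186      1.119
  Δ           0.1454    0.04845    -0.1454
  eq           0.203    0.07031     0.9736
  solve Keq expr → x = -0.04845; check Q = 1569
Then remove 0.1306 M of J.
Step 2:
                   C          A          J
  init         0.203    0.07031      0.843
  Δ         -0.01804  -0.006013    0.01804
  eq           0.185     0.0643     0.8611
  solve Keq expr → x = 0.006013; check Q = 1569

Q₀ = 3.3454e+05; Q > K (proceeds reverse)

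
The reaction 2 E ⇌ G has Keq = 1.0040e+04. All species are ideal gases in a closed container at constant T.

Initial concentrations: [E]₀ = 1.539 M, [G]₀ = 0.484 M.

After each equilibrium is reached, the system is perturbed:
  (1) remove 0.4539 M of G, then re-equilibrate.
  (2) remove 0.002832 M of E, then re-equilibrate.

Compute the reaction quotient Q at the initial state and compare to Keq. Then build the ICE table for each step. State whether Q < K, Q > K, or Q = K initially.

Q₀ = 0.2043; Q < K (proceeds forward)

Q₀ = 0.2043 vs Keq = 1.0040e+04 ⇒ Q<K, forward
Step 1:
                    E           G
  init          1.539       0.484
  Δ            -1.528      0.7639
  eq          0.01115       1.248
  solve Keq expr → x = 0.7639; check Q = 1.0040e+04
Then remove 0.4539 M of G.
Step 2:
                    E           G
  init        0.01115       0.794
  Δ         -0.002249    0.001125
  eq         0.008899      0.7952
  solve Keq expr → x = 0.001125; check Q = 1.0040e+04
Then remove 0.002832 M of E.
Step 3:
                    E           G
  init       0.006067      0.7952
  Δ          0.002824   -0.001412
  eq         0.008891      0.7937
  solve Keq expr → x = -0.001412; check Q = 1.0040e+04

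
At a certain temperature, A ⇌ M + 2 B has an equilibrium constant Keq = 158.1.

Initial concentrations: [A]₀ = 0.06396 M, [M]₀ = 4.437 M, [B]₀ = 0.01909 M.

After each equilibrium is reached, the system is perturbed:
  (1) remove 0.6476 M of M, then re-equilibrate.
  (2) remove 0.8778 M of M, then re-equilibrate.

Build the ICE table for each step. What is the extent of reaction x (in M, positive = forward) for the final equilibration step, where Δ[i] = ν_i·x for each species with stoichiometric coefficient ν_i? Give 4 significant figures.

x = 1.1700e-04 M

Q₀ = 0.02528 vs Keq = 158.1 ⇒ Q<K, forward
Step 1:
                    A           M           B
  init        0.06396       4.437     0.01909
  Δ          -0.06335     0.06335      0.1267
  eq       6.0510e-04         4.5      0.1458
  solve Keq expr → x = 0.06335; check Q = 158.1
Then remove 0.6476 M of M.
Step 2:
                    A           M           B
  init     6.0510e-04       3.853      0.1458
  Δ       -8.5842e-05  8.5842e-05  1.7168e-04
  eq       5.1926e-04       3.853       0.146
  solve Keq expr → x = 8.5842e-05; check Q = 158.1
Then remove 0.8778 M of M.
Step 3:
                    A           M           B
  init     5.1926e-04       2.975       0.146
  Δ       -1.1700e-04  1.1700e-04  2.3400e-04
  eq       4.0226e-04       2.975      0.1462
  solve Keq expr → x = 1.1700e-04; check Q = 158.1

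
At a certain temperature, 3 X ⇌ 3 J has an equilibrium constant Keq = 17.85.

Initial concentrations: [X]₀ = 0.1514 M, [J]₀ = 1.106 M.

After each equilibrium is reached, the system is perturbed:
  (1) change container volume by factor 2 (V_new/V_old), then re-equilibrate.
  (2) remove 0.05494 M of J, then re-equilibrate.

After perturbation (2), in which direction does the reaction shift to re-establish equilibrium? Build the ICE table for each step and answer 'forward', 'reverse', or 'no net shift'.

Direction: forward

Q₀ = 389.8 vs Keq = 17.85 ⇒ Q>K, reverse
Step 1:
                   X          J
  Initial     0.1514      1.106
  Change      0.1966    -0.1966
  Equil        0.348     0.9094
  solve Keq expr → x = -0.06553; check Q = 17.85
Then change container volume by factor 2 (V_new/V_old).
Step 2:
                   X          J
  Initial      0.174     0.4547
  Change           0          0
  Equil        0.174     0.4547
  solve Keq expr → x = 0; check Q = 17.85
Then remove 0.05494 M of J.
Step 3:
                   X          J
  Initial      0.174     0.3998
  Change     -0.0152     0.0152
  Equil       0.1588      0.415
  solve Keq expr → x = 0.005068; check Q = 17.85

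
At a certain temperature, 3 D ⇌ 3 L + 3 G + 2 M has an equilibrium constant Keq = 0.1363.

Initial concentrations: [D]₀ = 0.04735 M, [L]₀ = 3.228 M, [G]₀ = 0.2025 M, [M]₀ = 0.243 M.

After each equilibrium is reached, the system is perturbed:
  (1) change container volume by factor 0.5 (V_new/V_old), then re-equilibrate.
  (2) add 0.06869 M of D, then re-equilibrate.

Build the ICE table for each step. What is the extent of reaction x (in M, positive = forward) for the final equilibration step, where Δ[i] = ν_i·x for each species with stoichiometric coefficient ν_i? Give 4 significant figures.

x = 0.003349 M

Q₀ = 155.4 vs Keq = 0.1363 ⇒ Q>K, reverse
Step 1:
                   D          L          G          M
  init       0.04735      3.228     0.2025      0.243
  Δ           0.1143    -0.1143    -0.1143   -0.07621
  eq          0.1617      3.114    0.08818     0.1668
  solve Keq expr → x = -0.03811; check Q = 0.1363
Then change container volume by factor 0.5 (V_new/V_old).
Step 2:
                   D          L          G          M
  init        0.3233      6.227     0.1764     0.3336
  Δ          0.09306   -0.09306   -0.09306   -0.06204
  eq          0.4164      6.134    0.08331     0.2715
  solve Keq expr → x = -0.03102; check Q = 0.1363
Then add 0.06869 M of D.
Step 3:
                   D          L          G          M
  init        0.4851      6.134    0.08331     0.2715
  Δ         -0.01005    0.01005    0.01005   0.006699
  eq           0.475      6.144    0.09336     0.2782
  solve Keq expr → x = 0.003349; check Q = 0.1363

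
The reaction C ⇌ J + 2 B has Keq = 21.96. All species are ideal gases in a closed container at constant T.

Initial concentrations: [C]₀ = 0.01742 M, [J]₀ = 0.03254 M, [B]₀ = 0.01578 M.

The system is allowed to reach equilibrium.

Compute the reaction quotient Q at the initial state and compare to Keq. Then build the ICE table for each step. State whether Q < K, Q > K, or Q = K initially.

Q₀ = 4.6514e-04; Q < K (proceeds forward)

Q₀ = 4.6514e-04 vs Keq = 21.96 ⇒ Q<K, forward
Step 1:
                    C           J           B
  I           0.01742     0.03254     0.01578
  C          -0.01741     0.01741     0.03483
  E        5.8262e-06     0.04995     0.05061
  solve Keq expr → x = 0.01741; check Q = 21.96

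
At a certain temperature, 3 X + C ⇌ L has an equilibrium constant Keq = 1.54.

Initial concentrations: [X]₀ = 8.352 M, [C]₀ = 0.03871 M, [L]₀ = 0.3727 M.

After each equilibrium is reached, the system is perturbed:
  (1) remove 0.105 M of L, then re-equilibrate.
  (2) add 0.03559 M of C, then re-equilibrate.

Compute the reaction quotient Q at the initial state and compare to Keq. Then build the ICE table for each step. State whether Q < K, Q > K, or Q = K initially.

Q₀ = 0.01653 vs Keq = 1.54 ⇒ Q<K, forward
Step 1:
                   X          C          L
  I            8.352    0.03871     0.3727
  C          -0.1147   -0.03823    0.03823
  E            8.237 4.7741e-04     0.4109
  solve Keq expr → x = 0.03823; check Q = 1.54
Then remove 0.105 M of L.
Step 2:
                   X          C          L
  I            8.237 4.7741e-04     0.3059
  C       -3.6539e-04 -1.2180e-04 1.2180e-04
  E            8.237 3.5562e-04     0.3061
  solve Keq expr → x = 1.2180e-04; check Q = 1.54
Then add 0.03559 M of C.
Step 3:
                   X          C          L
  I            8.237    0.03595     0.3061
  C          -0.1066   -0.03553    0.03553
  E             8.13 4.1272e-04     0.3416
  solve Keq expr → x = 0.03553; check Q = 1.54

Q₀ = 0.01653; Q < K (proceeds forward)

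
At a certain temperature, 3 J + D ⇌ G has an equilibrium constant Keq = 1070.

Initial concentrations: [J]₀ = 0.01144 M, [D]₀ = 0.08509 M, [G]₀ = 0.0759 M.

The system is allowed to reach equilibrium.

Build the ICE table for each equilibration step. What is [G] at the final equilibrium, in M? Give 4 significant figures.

[G]_eq = 0.05381 M

Q₀ = 5.9578e+05 vs Keq = 1070 ⇒ Q>K, reverse
Step 1:
                    J           D           G
  init        0.01144     0.08509      0.0759
  Δ           0.06627     0.02209    -0.02209
  eq          0.07771      0.1072     0.05381
  solve Keq expr → x = -0.02209; check Q = 1070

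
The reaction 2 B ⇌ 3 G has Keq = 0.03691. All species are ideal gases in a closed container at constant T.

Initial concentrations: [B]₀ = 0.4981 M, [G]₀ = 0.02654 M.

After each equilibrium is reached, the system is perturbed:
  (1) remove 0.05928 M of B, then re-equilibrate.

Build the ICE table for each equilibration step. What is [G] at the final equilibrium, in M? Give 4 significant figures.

[G]_eq = 0.1644 M

Q₀ = 7.5348e-05 vs Keq = 0.03691 ⇒ Q<K, forward
Step 1:
                   B          G
  Initial     0.4981    0.02654
  Change      -0.102      0.153
  Equil       0.3961     0.1796
  solve Keq expr → x = 0.05101; check Q = 0.03691
Then remove 0.05928 M of B.
Step 2:
                   B          G
  Initial     0.3368     0.1796
  Change     0.01012   -0.01518
  Equil       0.3469     0.1644
  solve Keq expr → x = -0.005061; check Q = 0.03691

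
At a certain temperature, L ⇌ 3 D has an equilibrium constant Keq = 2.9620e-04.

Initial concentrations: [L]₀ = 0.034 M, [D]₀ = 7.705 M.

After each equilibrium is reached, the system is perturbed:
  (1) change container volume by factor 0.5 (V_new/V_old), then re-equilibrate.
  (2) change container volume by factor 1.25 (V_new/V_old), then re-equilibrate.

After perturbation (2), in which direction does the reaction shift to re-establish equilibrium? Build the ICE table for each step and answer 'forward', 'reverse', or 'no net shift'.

Q₀ = 1.3454e+04 vs Keq = 2.9620e-04 ⇒ Q>K, reverse
Step 1:
                  L         D
  init        0.034     7.705
  Δ           2.538    -7.614
  eq          2.572   0.09133
  solve Keq expr → x = -2.538; check Q = 2.9620e-04
Then change container volume by factor 0.5 (V_new/V_old).
Step 2:
                  L         D
  init        5.144    0.1827
  Δ         0.02247  -0.06742
  eq          5.166    0.1152
  solve Keq expr → x = -0.02247; check Q = 2.9620e-04
Then change container volume by factor 1.25 (V_new/V_old).
Step 3:
                  L         D
  init        4.133   0.09219
  Δ       -0.004915   0.01474
  eq          4.128    0.1069
  solve Keq expr → x = 0.004915; check Q = 2.9620e-04

Direction: forward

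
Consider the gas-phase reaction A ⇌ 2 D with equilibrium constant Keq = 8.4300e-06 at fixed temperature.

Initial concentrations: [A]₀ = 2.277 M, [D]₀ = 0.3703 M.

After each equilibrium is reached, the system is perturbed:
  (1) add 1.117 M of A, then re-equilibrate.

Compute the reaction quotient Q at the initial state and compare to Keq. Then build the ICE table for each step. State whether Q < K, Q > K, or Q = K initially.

Q₀ = 0.06022 vs Keq = 8.4300e-06 ⇒ Q>K, reverse
Step 1:
                    A           D
  Initial       2.277      0.3703
  Change       0.1829     -0.3657
  Equil          2.46    0.004554
  solve Keq expr → x = -0.1829; check Q = 8.4300e-06
Then add 1.117 M of A.
Step 2:
                    A           D
  Initial       3.577    0.004554
  Change  -4.6853e-04  9.3706e-04
  Equil         3.576    0.005491
  solve Keq expr → x = 4.6853e-04; check Q = 8.4300e-06

Q₀ = 0.06022; Q > K (proceeds reverse)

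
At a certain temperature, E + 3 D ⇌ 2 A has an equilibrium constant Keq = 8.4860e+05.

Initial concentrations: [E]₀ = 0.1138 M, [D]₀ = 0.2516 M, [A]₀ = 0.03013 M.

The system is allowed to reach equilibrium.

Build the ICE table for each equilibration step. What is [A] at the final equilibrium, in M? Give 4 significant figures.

[A]_eq = 0.1906 M

Q₀ = 0.5009 vs Keq = 8.4860e+05 ⇒ Q<K, forward
Step 1:
                  E         D         A
  I          0.1138    0.2516   0.03013
  C        -0.08025   -0.2408    0.1605
  E         0.03355   0.01085    0.1906
  solve Keq expr → x = 0.08025; check Q = 8.4860e+05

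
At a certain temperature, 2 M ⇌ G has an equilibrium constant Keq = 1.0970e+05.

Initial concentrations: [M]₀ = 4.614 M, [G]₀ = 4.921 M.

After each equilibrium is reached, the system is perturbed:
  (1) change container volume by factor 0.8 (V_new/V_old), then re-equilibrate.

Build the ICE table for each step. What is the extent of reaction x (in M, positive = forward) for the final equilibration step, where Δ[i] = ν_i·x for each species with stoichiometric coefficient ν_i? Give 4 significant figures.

Q₀ = 0.2312 vs Keq = 1.0970e+05 ⇒ Q<K, forward
Step 1:
                   M          G
  Initial      4.614      4.921
  Change      -4.606      2.303
  Equil     0.008115      7.224
  solve Keq expr → x = 2.303; check Q = 1.0970e+05
Then change container volume by factor 0.8 (V_new/V_old).
Step 2:
                   M          G
  Initial    0.01014       9.03
  Change   -0.001071 5.3531e-04
  Equil     0.009073       9.03
  solve Keq expr → x = 5.3531e-04; check Q = 1.0970e+05

x = 5.3531e-04 M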